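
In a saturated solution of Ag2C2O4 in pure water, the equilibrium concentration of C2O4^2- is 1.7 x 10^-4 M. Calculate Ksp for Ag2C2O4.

Ksp ≈ 2.0 × 10^-11

Ag2C2O4(s) ⇌ 2 Ag^+(aq) + C2O4^2-(aq)
Stoichiometry gives [Ag^+] = (2/1)[C2O4^2-] = 3.40 × 10^-4 M.
Ksp = [Ag^+]^2[C2O4^2-]
Ksp = (3.40 x 10^-4)^2 × 1.7 × 10^-4 = 2.0 × 10^-11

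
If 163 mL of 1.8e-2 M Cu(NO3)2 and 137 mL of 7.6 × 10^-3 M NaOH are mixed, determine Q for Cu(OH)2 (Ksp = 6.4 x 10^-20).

1.2 × 10^-7

Total volume = 163 + 137 = 300 mL.
[Cu^2+] = 1.8 × 10^-2 × (163/300) = 9.78 × 10^-3 M
[OH^-] = 7.6 x 10^-3 × (137/300) = 3.47 × 10^-3 M
Cu(OH)2(s) <=> Cu^2+ + 2 OH^-, so Q = [Cu^2+][OH^-]^2
Q = (9.78 x 10^-3)(3.47 x 10^-3)^2 = 1.2 x 10^-7
Q > Ksp, so Cu(OH)2 will precipitate.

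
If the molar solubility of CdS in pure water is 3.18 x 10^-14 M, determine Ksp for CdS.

CdS(s) ⇌ Cd^2+ + S^2-
If s mol/L of CdS dissolves, [Cd^2+] = s and [S^2-] = s.
Ksp = [Cd^2+][S^2-]
Ksp = s^2
With s = 3.18 × 10^-14: Ksp = 1.01 × 10^-27

Ksp = 1.01 x 10^-27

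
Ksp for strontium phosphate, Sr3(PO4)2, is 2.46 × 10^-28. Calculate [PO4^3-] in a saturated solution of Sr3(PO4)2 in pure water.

Sr3(PO4)2(s) ⇌ 3 Sr^2+ + 2 PO4^3-
Ksp = [Sr^2+]^3[PO4^3-]^2
With molar solubility s: [Sr^2+] = 3s, [PO4^3-] = 2s.
Ksp = (3s)^3(2s)^2 = 108s^5
s^5 = 2.46 × 10^-28 / 108, so s = 1.179 × 10^-6 M
[PO4^3-] = 2s = 2.36 × 10^-6 M

2.36e-6 M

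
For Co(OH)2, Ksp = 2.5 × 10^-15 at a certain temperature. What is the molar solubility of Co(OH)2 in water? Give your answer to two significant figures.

Co(OH)2(s) <=> Co^2+(aq) + 2 OH^-(aq)
Ksp = [Co^2+][OH^-]^2
With molar solubility s: [Co^2+] = s, [OH^-] = 2s.
Substituting: Ksp = s(2s)^2 = 4s^3
s = (2.5 × 10^-15 / 4)^(1/3) = 8.5 × 10^-6 M

s = 8.5 × 10^-6 M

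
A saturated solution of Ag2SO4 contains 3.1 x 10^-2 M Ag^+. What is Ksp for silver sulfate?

Ksp ≈ 1.5 x 10^-5

Ag2SO4(s) <=> 2 Ag^+(aq) + SO4^2-(aq)
Stoichiometry gives [SO4^2-] = (1/2)[Ag^+] = 1.55 × 10^-2 M.
Ksp = [Ag^+]^2[SO4^2-]
Ksp = (3.1 × 10^-2)^2 × 1.55 × 10^-2 = 1.5 × 10^-5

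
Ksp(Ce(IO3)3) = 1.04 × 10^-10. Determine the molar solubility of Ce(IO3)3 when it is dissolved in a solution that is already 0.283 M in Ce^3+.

2.39e-4 M

Ce(IO3)3(s) ⇌ Ce^3+ + 3 IO3^-
Ksp = [Ce^3+][IO3^-]^3
Let s = moles of Ce(IO3)3 that dissolve per litre. [Ce^3+] = 0.283 + s ≈ 0.283, [IO3^-] = 3s (common-ion effect: Ce^3+ is already 0.283 M).
Ksp ≈ 0.283 × (3s)^3
s = 2.39 x 10^-4 M
Check: s = 2.4 × 10^-4 ≪ 0.283, so the approximation is valid.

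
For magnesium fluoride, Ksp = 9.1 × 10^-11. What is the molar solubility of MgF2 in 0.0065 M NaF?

MgF2(s) <=> Mg^2+(aq) + 2 F^-(aq)
Ksp = [Mg^2+][F^-]^2
If s mol/L dissolves here, [Mg^2+] = s, [F^-] = 0.0065 + 2s ≈ 0.0065 (Ksp is small, so little additional dissolves).
Ksp ≈ s × (0.0065)^2
s = 2.2 x 10^-6 M
Check: 2s = 4.3 × 10^-6 ≪ 0.0065, so the approximation is valid.

2.2 × 10^-6 M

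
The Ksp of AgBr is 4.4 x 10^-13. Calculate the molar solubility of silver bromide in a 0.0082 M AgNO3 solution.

s = 5.4 × 10^-11 M

AgBr(s) ⇌ Ag^+(aq) + Br^-(aq)
Ksp = [Ag^+][Br^-]
If s mol/L dissolves here, [Ag^+] = 0.0082 + s ≈ 0.0082, [Br^-] = s (since Ag^+ from AgNO3 dominates).
Ksp ≈ 0.0082 × s
s = 5.4 x 10^-11 M
Check: s = 5.4 x 10^-11 ≪ 0.0082, so the approximation is valid.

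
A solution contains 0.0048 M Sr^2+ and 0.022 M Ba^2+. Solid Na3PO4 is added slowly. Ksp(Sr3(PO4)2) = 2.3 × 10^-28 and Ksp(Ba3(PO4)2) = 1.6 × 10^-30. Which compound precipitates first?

Ba3(PO4)2

Each salt begins to precipitate when Q = Ksp, i.e. when [PO4^3-] reaches its threshold.
For Sr3(PO4)2: 2.3 × 10^-28 = (0.0048)^3 × [PO4^3-]^2  ⇒  [PO4^3-] = 4.6 × 10^-11 M.
For Ba3(PO4)2: 1.6 × 10^-30 = (0.022)^3 × [PO4^3-]^2  ⇒  [PO4^3-] = 3.9 x 10^-13 M.
The salt with the lower threshold [PO4^3-] precipitates first: Ba3(PO4)2.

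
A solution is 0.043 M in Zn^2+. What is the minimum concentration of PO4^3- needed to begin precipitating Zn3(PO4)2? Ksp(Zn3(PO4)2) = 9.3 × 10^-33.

Zn3(PO4)2(s) ⇌ 3 Zn^2+(aq) + 2 PO4^3-(aq)
Ksp = [Zn^2+]^3[PO4^3-]^2
Precipitation begins when Q = Ksp. With [Zn^2+] = 0.043 M:
9.3 × 10^-33 = (0.043)^3 × [PO4^3-]^2
[PO4^3-] = (9.3 × 10^-33 / 7.95 × 10^-5)^(1/2) = 1.1 x 10^-14 M

1.1e-14 M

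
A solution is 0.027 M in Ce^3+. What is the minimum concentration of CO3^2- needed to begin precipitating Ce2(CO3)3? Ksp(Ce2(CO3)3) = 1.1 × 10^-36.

Ce2(CO3)3(s) ⇌ 2 Ce^3+(aq) + 3 CO3^2-(aq)
Ksp = [Ce^3+]^2[CO3^2-]^3
Precipitation begins when Q = Ksp. With [Ce^3+] = 0.027 M:
1.1 × 10^-36 = (0.027)^2 × [CO3^2-]^3
[CO3^2-] = (1.1 × 10^-36 / 7.29 x 10^-4)^(1/3) = 1.1 × 10^-11 M

1.1e-11 M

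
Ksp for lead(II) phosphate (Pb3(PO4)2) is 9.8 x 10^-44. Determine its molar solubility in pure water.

s = 9.8 × 10^-10 M

Pb3(PO4)2(s) ⇌ 3 Pb^2+(aq) + 2 PO4^3-(aq)
Ksp = [Pb^2+]^3[PO4^3-]^2
For each mole of Pb3(PO4)2 that dissolves: [Pb^2+] = 3s, [PO4^3-] = 2s.
Ksp = (3s)^3(2s)^2 = 108s^5
s = (9.8 x 10^-44 / 108)^(1/5) = 9.8 × 10^-10 M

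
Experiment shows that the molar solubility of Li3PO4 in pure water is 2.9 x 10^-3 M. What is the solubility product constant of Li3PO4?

Li3PO4(s) <=> 3 Li^+(aq) + PO4^3-(aq)
With molar solubility s: [Li^+] = 3s, [PO4^3-] = s.
Ksp = [Li^+]^3[PO4^3-]
Ksp = (3s)^3s = 27s^4
Ksp = 27 × (2.9 × 10^-3)^4 = 1.9 x 10^-9

1.9 × 10^-9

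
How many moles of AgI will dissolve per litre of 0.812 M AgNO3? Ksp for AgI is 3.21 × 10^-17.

s = 3.95 x 10^-17 M

AgI(s) ⇌ Ag^+(aq) + I^-(aq)
Ksp = [Ag^+][I^-]
Let s = moles of AgI that dissolve per litre. [Ag^+] = 0.812 + s ≈ 0.812, [I^-] = s (since Ag^+ from AgNO3 dominates).
Ksp ≈ 0.812 × s
s = 3.95 × 10^-17 M
Check: s = 4.0 x 10^-17 ≪ 0.812, so the approximation is valid.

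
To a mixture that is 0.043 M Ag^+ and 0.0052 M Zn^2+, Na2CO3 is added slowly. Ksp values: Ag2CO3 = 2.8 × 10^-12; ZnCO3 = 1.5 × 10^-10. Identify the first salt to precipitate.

Ag2CO3

Precipitation of each salt starts when its ion product equals its Ksp.
For Ag2CO3: 2.8 × 10^-12 = (0.043)^2 × [CO3^2-]  ⇒  [CO3^2-] = 1.5 x 10^-9 M.
For ZnCO3: 1.5 × 10^-10 = 0.0052 × [CO3^2-]  ⇒  [CO3^2-] = 2.9 × 10^-8 M.
The salt with the lower threshold [CO3^2-] precipitates first: Ag2CO3.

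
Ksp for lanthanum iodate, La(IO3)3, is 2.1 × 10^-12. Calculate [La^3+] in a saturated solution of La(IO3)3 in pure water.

5.3 x 10^-4 M

La(IO3)3(s) <=> La^3+ + 3 IO3^-
Ksp = [La^3+][IO3^-]^3
For each mole of La(IO3)3 that dissolves: [La^3+] = s, [IO3^-] = 3s.
Ksp = s(3s)^3 = 27s^4
s^4 = 2.1 × 10^-12 / 27, so s = 5.28 × 10^-4 M
[La^3+] = s = 5.3 × 10^-4 M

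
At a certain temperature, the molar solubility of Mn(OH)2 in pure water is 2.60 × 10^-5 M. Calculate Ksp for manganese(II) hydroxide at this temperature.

Ksp = 7.03e-14

Mn(OH)2(s) ⇌ Mn^2+(aq) + 2 OH^-(aq)
For each mole of Mn(OH)2 that dissolves: [Mn^2+] = s, [OH^-] = 2s.
Ksp = [Mn^2+][OH^-]^2
Substituting: Ksp = s(2s)^2 = 4s^3
Ksp = 4 × (2.60 × 10^-5)^3 = 7.03 × 10^-14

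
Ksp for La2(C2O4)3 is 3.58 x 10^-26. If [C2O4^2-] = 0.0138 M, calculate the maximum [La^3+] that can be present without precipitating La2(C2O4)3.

1.17 × 10^-10 M

La2(C2O4)3(s) ⇌ 2 La^3+ + 3 C2O4^2-
Ksp = [La^3+]^2[C2O4^2-]^3
Precipitation begins when Q = Ksp. With [C2O4^2-] = 0.0138 M:
3.58 x 10^-26 = (0.0138)^3 × [La^3+]^2
[La^3+] = (3.58 x 10^-26 / 2.628 x 10^-6)^(1/2) = 1.17 x 10^-10 M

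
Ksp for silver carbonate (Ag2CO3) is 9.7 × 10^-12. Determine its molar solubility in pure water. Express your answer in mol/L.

Ag2CO3(s) ⇌ 2 Ag^+ + CO3^2-
Ksp = [Ag^+]^2[CO3^2-]
Let s = molar solubility. Then [Ag^+] = 2s and [CO3^2-] = s.
Substituting: Ksp = (2s)^2s = 4s^3
s = (9.7 × 10^-12 / 4)^(1/3) = 1.3 x 10^-4 M

s ≈ 1.3 × 10^-4 M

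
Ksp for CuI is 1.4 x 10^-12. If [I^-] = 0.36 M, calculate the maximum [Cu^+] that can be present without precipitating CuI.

[Cu^+] = 3.9e-12 M

CuI(s) <=> Cu^+(aq) + I^-(aq)
Ksp = [Cu^+][I^-]
Precipitation begins when Q = Ksp. With [I^-] = 0.36 M:
1.4 x 10^-12 = (0.36) × [Cu^+]
[Cu^+] = (1.4 x 10^-12 / 3.6 × 10^-1) = 3.9 x 10^-12 M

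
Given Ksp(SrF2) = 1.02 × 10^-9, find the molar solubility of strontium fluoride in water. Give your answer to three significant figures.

SrF2(s) ⇌ Sr^2+(aq) + 2 F^-(aq)
Ksp = [Sr^2+][F^-]^2
If s mol/L of SrF2 dissolves, [Sr^2+] = s and [F^-] = 2s.
Substituting: Ksp = s(2s)^2 = 4s^3
s = (1.02 × 10^-9 / 4)^(1/3) = 6.34 × 10^-4 M

s = 6.34 × 10^-4 M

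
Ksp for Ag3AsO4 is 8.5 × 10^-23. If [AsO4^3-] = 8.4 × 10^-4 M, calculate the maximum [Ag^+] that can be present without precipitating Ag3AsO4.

[Ag^+] = 4.7 x 10^-7 M

Ag3AsO4(s) ⇌ 3 Ag^+ + AsO4^3-
Ksp = [Ag^+]^3[AsO4^3-]
Precipitation begins when Q = Ksp. With [AsO4^3-] = 8.4 × 10^-4 M:
8.5 × 10^-23 = (8.4 × 10^-4) × [Ag^+]^3
[Ag^+] = (8.5 × 10^-23 / 8.4 x 10^-4)^(1/3) = 4.7 × 10^-7 M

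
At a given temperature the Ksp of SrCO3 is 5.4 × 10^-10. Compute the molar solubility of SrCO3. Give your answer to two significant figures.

s = 2.3 × 10^-5 M

SrCO3(s) ⇌ Sr^2+ + CO3^2-
Ksp = [Sr^2+][CO3^2-]
With molar solubility s: [Sr^2+] = s, [CO3^2-] = s.
Ksp = s × s = s^2
s = (5.4 × 10^-10)^(1/2) = 2.3 × 10^-5 M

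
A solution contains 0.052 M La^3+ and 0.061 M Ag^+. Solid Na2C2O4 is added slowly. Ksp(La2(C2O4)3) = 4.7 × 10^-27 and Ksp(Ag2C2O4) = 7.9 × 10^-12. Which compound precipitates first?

Each salt begins to precipitate when Q = Ksp, i.e. when [C2O4^2-] reaches its threshold.
For La2(C2O4)3: 4.7 × 10^-27 = (0.052)^2 × [C2O4^2-]^3  ⇒  [C2O4^2-] = 1.2 x 10^-8 M.
For Ag2C2O4: 7.9 × 10^-12 = (0.061)^2 × [C2O4^2-]  ⇒  [C2O4^2-] = 2.1 × 10^-9 M.
The salt with the lower threshold [C2O4^2-] precipitates first: Ag2C2O4.

Ag2C2O4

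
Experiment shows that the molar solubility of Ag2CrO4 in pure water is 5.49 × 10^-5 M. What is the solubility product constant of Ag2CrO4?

6.62 × 10^-13

Ag2CrO4(s) ⇌ 2 Ag^+ + CrO4^2-
Let s = molar solubility. Then [Ag^+] = 2s and [CrO4^2-] = s.
Ksp = [Ag^+]^2[CrO4^2-]
So Ksp = (2s)^2 × s = 4s^3
With s = 5.49 × 10^-5: Ksp = 6.62 x 10^-13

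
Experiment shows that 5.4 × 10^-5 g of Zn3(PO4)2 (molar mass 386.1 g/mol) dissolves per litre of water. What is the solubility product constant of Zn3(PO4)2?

Molar solubility s = (5.4 x 10^-5 g/L) / (386.1 g/mol) = 1.40 x 10^-7 M.
Zn3(PO4)2(s) ⇌ 3 Zn^2+ + 2 PO4^3-
Let s = molar solubility. Then [Zn^2+] = 3s and [PO4^3-] = 2s.
Ksp = [Zn^2+]^3[PO4^3-]^2
Substituting: Ksp = (3s)^3(2s)^2 = 108s^5
Ksp = 108 × (1.40 × 10^-7)^5 = 5.8 × 10^-33

Ksp = 5.8e-33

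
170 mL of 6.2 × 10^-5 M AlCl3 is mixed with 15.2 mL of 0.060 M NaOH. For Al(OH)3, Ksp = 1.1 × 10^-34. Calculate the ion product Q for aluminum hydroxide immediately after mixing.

Q = 6.8 × 10^-12

Total volume = 170 + 15.2 = 185.2 mL.
[Al^3+] = 6.2 × 10^-5 × (170/185.2) = 5.69 × 10^-5 M
[OH^-] = 6.0 × 10^-2 × (15.2/185.2) = 4.92 x 10^-3 M
Al(OH)3(s) ⇌ Al^3+ + 3 OH^-, so Q = [Al^3+][OH^-]^3
Q = (5.69 × 10^-5)(4.92 × 10^-3)^3 = 6.8 x 10^-12
Q > Ksp, so Al(OH)3 will precipitate.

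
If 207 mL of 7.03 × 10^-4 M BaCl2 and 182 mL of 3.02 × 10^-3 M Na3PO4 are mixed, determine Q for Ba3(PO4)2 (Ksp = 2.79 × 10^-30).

Total volume = 207 + 182 = 389 mL.
[Ba^2+] = 7.03 × 10^-4 × (207/389) = 3.741 × 10^-4 M
[PO4^3-] = 3.02 × 10^-3 × (182/389) = 1.413 x 10^-3 M
Ba3(PO4)2(s) ⇌ 3 Ba^2+(aq) + 2 PO4^3-(aq), so Q = [Ba^2+]^3[PO4^3-]^2
Q = (3.741 × 10^-4)^3(1.413 × 10^-3)^2 = 1.05 × 10^-16
Q > Ksp, so Ba3(PO4)2 will precipitate.

Q ≈ 1.05 x 10^-16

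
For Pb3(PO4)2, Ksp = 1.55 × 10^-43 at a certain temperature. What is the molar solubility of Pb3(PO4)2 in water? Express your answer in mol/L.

s ≈ 1.07 × 10^-9 M

Pb3(PO4)2(s) ⇌ 3 Pb^2+(aq) + 2 PO4^3-(aq)
Ksp = [Pb^2+]^3[PO4^3-]^2
For each mole of Pb3(PO4)2 that dissolves: [Pb^2+] = 3s, [PO4^3-] = 2s.
Substituting: Ksp = (3s)^3(2s)^2 = 108s^5
Solving, s = (1.55 × 10^-43/108)^(1/5) = 1.07 × 10^-9 M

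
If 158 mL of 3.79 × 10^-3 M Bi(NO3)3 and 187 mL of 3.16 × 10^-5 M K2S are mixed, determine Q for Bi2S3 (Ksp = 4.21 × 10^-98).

1.51e-20

Total volume = 158 + 187 = 345 mL.
[Bi^3+] = 3.79 × 10^-3 × (158/345) = 1.736 × 10^-3 M
[S^2-] = 3.16 x 10^-5 × (187/345) = 1.713 × 10^-5 M
Bi2S3(s) ⇌ 2 Bi^3+(aq) + 3 S^2-(aq), so Q = [Bi^3+]^2[S^2-]^3
Q = (1.736 x 10^-3)^2(1.713 × 10^-5)^3 = 1.51 × 10^-20
Q > Ksp, so Bi2S3 will precipitate.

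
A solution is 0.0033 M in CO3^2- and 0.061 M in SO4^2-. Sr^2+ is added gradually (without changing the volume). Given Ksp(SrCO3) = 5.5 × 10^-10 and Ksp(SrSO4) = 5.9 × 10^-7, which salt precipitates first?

Precipitation of each salt starts when its ion product equals its Ksp.
For SrCO3: 5.5 × 10^-10 = 0.0033 × [Sr^2+]  ⇒  [Sr^2+] = 1.7 × 10^-7 M.
For SrSO4: 5.9 × 10^-7 = 0.061 × [Sr^2+]  ⇒  [Sr^2+] = 9.7 x 10^-6 M.
The salt with the lower threshold [Sr^2+] precipitates first: SrCO3.

SrCO3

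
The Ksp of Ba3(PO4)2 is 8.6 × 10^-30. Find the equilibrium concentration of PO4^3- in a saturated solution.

Ba3(PO4)2(s) ⇌ 3 Ba^2+ + 2 PO4^3-
Ksp = [Ba^2+]^3[PO4^3-]^2
With molar solubility s: [Ba^2+] = 3s, [PO4^3-] = 2s.
So Ksp = (3s)^3 × (2s)^2 = 108s^5
s = (8.6 × 10^-30 / 108)^(1/5) = 6.03 × 10^-7 M
[PO4^3-] = 2s = 1.2 × 10^-6 M

1.2 × 10^-6 M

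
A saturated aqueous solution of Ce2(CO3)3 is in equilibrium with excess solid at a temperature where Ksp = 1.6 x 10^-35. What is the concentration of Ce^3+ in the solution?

[Ce^3+] ≈ 8.6 x 10^-8 M

Ce2(CO3)3(s) <=> 2 Ce^3+(aq) + 3 CO3^2-(aq)
Ksp = [Ce^3+]^2[CO3^2-]^3
If s mol/L of Ce2(CO3)3 dissolves, [Ce^3+] = 2s and [CO3^2-] = 3s.
So Ksp = (2s)^2 × (3s)^3 = 108s^5
s^5 = 1.6 x 10^-35 / 108, so s = 4.31 × 10^-8 M
[Ce^3+] = 2s = 8.6 × 10^-8 M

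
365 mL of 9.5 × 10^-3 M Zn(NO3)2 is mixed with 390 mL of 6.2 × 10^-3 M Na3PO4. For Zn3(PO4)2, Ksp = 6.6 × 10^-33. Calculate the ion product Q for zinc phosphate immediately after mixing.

Q = 9.9 × 10^-13

Total volume = 365 + 390 = 755 mL.
[Zn^2+] = 9.5 x 10^-3 × (365/755) = 4.59 × 10^-3 M
[PO4^3-] = 6.2 × 10^-3 × (390/755) = 3.20 × 10^-3 M
Zn3(PO4)2(s) ⇌ 3 Zn^2+ + 2 PO4^3-, so Q = [Zn^2+]^3[PO4^3-]^2
Q = (4.59 × 10^-3)^3(3.20 × 10^-3)^2 = 9.9 x 10^-13
Q > Ksp, so Zn3(PO4)2 will precipitate.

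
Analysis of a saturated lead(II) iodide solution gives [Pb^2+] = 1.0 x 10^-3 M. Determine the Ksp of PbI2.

PbI2(s) ⇌ Pb^2+(aq) + 2 I^-(aq)
Stoichiometry gives [I^-] = (2/1)[Pb^2+] = 2.00 x 10^-3 M.
Ksp = [Pb^2+][I^-]^2
Ksp = 1.0 x 10^-3 × (2.00 × 10^-3)^2 = 4.0 x 10^-9

Ksp = 4.0e-9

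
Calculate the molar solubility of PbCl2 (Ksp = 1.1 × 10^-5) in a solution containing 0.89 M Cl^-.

PbCl2(s) <=> Pb^2+(aq) + 2 Cl^-(aq)
Ksp = [Pb^2+][Cl^-]^2
If s mol/L dissolves here, [Pb^2+] = s, [Cl^-] = 0.89 + 2s ≈ 0.89 (since the Cl^- already present dominates).
Ksp ≈ s × (0.89)^2
s = 1.4 × 10^-5 M
Check: 2s = 2.8 × 10^-5 ≪ 0.89, so the approximation is valid.

s = 1.4e-5 M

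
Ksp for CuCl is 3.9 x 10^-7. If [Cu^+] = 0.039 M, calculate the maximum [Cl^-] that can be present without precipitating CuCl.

[Cl^-] = 1.0 × 10^-5 M

CuCl(s) ⇌ Cu^+ + Cl^-
Ksp = [Cu^+][Cl^-]
Precipitation begins when Q = Ksp. With [Cu^+] = 0.039 M:
3.9 x 10^-7 = (0.039) × [Cl^-]
[Cl^-] = (3.9 x 10^-7 / 3.9 × 10^-2) = 1.0 × 10^-5 M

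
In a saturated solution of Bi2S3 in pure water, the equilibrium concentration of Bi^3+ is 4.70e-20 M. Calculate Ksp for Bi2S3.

Ksp ≈ 7.74e-97

Bi2S3(s) ⇌ 2 Bi^3+ + 3 S^2-
Stoichiometry gives [S^2-] = (3/2)[Bi^3+] = 7.050 x 10^-20 M.
Ksp = [Bi^3+]^2[S^2-]^3
Ksp = (4.70 x 10^-20)^2 × (7.050 x 10^-20)^3 = 7.74 x 10^-97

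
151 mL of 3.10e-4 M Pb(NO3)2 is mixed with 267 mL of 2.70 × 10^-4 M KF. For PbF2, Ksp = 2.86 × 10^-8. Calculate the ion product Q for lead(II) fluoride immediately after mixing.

Total volume = 151 + 267 = 418 mL.
[Pb^2+] = 3.10 × 10^-4 × (151/418) = 1.120 × 10^-4 M
[F^-] = 2.70 × 10^-4 × (267/418) = 1.725 x 10^-4 M
PbF2(s) ⇌ Pb^2+ + 2 F^-, so Q = [Pb^2+][F^-]^2
Q = (1.120 × 10^-4)(1.725 × 10^-4)^2 = 3.33 × 10^-12
Q < Ksp, so no precipitate of PbF2 forms.

Q = 3.33 × 10^-12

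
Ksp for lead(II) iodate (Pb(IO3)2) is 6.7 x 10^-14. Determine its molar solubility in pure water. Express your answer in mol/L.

Pb(IO3)2(s) <=> Pb^2+ + 2 IO3^-
Ksp = [Pb^2+][IO3^-]^2
If s mol/L of Pb(IO3)2 dissolves, [Pb^2+] = s and [IO3^-] = 2s.
Substituting: Ksp = s(2s)^2 = 4s^3
s = (6.7 x 10^-14 / 4)^(1/3) = 2.6 × 10^-5 M

2.6e-5 M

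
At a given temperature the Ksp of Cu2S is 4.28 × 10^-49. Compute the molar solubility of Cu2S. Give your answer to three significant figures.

4.75 x 10^-17 M

Cu2S(s) <=> 2 Cu^+(aq) + S^2-(aq)
Ksp = [Cu^+]^2[S^2-]
For each mole of Cu2S that dissolves: [Cu^+] = 2s, [S^2-] = s.
Substituting: Ksp = (2s)^2s = 4s^3
s^3 = 4.28 × 10^-49 / 4, so s = 4.75 × 10^-17 M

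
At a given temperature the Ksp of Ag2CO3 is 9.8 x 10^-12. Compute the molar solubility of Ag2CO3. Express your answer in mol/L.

s ≈ 1.3e-4 M

Ag2CO3(s) ⇌ 2 Ag^+ + CO3^2-
Ksp = [Ag^+]^2[CO3^2-]
For each mole of Ag2CO3 that dissolves: [Ag^+] = 2s, [CO3^2-] = s.
Substituting: Ksp = (2s)^2s = 4s^3
s^3 = 9.8 x 10^-12 / 4, so s = 1.3 x 10^-4 M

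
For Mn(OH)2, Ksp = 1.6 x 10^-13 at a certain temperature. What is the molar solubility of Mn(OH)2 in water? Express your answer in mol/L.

3.4e-5 M

Mn(OH)2(s) <=> Mn^2+(aq) + 2 OH^-(aq)
Ksp = [Mn^2+][OH^-]^2
If s mol/L of Mn(OH)2 dissolves, [Mn^2+] = s and [OH^-] = 2s.
So Ksp = s × (2s)^2 = 4s^3
Solving, s = (1.6 x 10^-13/4)^(1/3) = 3.4 × 10^-5 M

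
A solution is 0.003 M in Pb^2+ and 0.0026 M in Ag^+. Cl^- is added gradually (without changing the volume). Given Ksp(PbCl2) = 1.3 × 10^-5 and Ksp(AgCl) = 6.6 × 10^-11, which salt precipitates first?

AgCl

Each salt begins to precipitate when Q = Ksp, i.e. when [Cl^-] reaches its threshold.
For PbCl2: 1.3 × 10^-5 = 0.003 × [Cl^-]^2  ⇒  [Cl^-] = 6.6 x 10^-2 M.
For AgCl: 6.6 × 10^-11 = 0.0026 × [Cl^-]  ⇒  [Cl^-] = 2.5 × 10^-8 M.
The salt with the lower threshold [Cl^-] precipitates first: AgCl.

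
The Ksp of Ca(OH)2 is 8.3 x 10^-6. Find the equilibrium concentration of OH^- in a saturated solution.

0.026 M

Ca(OH)2(s) ⇌ Ca^2+ + 2 OH^-
Ksp = [Ca^2+][OH^-]^2
Let s = molar solubility. Then [Ca^2+] = s and [OH^-] = 2s.
So Ksp = s × (2s)^2 = 4s^3
Solving, s = (8.3 x 10^-6/4)^(1/3) = 1.28 × 10^-2 M
[OH^-] = 2s = 2.6 x 10^-2 M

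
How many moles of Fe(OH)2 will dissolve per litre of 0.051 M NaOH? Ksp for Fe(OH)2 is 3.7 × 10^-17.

Fe(OH)2(s) ⇌ Fe^2+(aq) + 2 OH^-(aq)
Ksp = [Fe^2+][OH^-]^2
Let s = moles of Fe(OH)2 that dissolve per litre. [Fe^2+] = s, [OH^-] = 0.051 + 2s ≈ 0.051 (common-ion effect: OH^- is already 0.051 M).
Ksp ≈ s × (0.051)^2
s = 1.4 × 10^-14 M
Check: 2s = 2.8 x 10^-14 ≪ 0.051, so the approximation is valid.

1.4 × 10^-14 M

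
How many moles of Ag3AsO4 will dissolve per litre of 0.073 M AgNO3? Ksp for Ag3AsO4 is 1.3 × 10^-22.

3.3 x 10^-19 M

Ag3AsO4(s) <=> 3 Ag^+(aq) + AsO4^3-(aq)
Ksp = [Ag^+]^3[AsO4^3-]
Let s = moles of Ag3AsO4 that dissolve per litre. [Ag^+] = 0.073 + 3s ≈ 0.073, [AsO4^3-] = s (common-ion effect: Ag^+ is already 0.073 M).
Ksp ≈ (0.073)^3 × s
s = 3.3 × 10^-19 M
Check: 3s = 1.0 × 10^-18 ≪ 0.073, so the approximation is valid.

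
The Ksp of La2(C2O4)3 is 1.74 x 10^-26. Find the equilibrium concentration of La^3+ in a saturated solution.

[La^3+] ≈ 5.53 × 10^-6 M

La2(C2O4)3(s) ⇌ 2 La^3+ + 3 C2O4^2-
Ksp = [La^3+]^2[C2O4^2-]^3
Let s = molar solubility. Then [La^3+] = 2s and [C2O4^2-] = 3s.
Substituting: Ksp = (2s)^2(3s)^3 = 108s^5
s = (1.74 x 10^-26 / 108)^(1/5) = 2.763 x 10^-6 M
[La^3+] = 2s = 5.53 × 10^-6 M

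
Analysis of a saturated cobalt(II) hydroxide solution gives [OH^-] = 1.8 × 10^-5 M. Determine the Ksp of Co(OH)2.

Ksp = 2.9 × 10^-15

Co(OH)2(s) ⇌ Co^2+(aq) + 2 OH^-(aq)
Stoichiometry gives [Co^2+] = (1/2)[OH^-] = 9.00 x 10^-6 M.
Ksp = [Co^2+][OH^-]^2
Ksp = 9.00 × 10^-6 × (1.8 × 10^-5)^2 = 2.9 × 10^-15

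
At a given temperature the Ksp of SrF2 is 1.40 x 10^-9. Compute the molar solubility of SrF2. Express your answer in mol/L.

SrF2(s) ⇌ Sr^2+(aq) + 2 F^-(aq)
Ksp = [Sr^2+][F^-]^2
For each mole of SrF2 that dissolves: [Sr^2+] = s, [F^-] = 2s.
So Ksp = s × (2s)^2 = 4s^3
s = (1.40 x 10^-9 / 4)^(1/3) = 7.05 x 10^-4 M

s ≈ 7.05 × 10^-4 M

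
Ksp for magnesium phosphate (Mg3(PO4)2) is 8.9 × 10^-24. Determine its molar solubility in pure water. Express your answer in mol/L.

s = 9.6 × 10^-6 M

Mg3(PO4)2(s) ⇌ 3 Mg^2+ + 2 PO4^3-
Ksp = [Mg^2+]^3[PO4^3-]^2
If s mol/L of Mg3(PO4)2 dissolves, [Mg^2+] = 3s and [PO4^3-] = 2s.
So Ksp = (3s)^3 × (2s)^2 = 108s^5
s^5 = 8.9 × 10^-24 / 108, so s = 9.6 × 10^-6 M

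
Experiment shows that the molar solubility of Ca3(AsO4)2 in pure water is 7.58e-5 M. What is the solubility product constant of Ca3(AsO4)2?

Ca3(AsO4)2(s) <=> 3 Ca^2+(aq) + 2 AsO4^3-(aq)
With molar solubility s: [Ca^2+] = 3s, [AsO4^3-] = 2s.
Ksp = [Ca^2+]^3[AsO4^3-]^2
So Ksp = (3s)^3 × (2s)^2 = 108s^5
With s = 7.58 × 10^-5: Ksp = 2.70 x 10^-19

Ksp = 2.70e-19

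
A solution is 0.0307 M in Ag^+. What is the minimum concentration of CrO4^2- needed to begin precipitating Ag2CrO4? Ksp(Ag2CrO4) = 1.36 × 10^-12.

[CrO4^2-] ≈ 1.44 x 10^-9 M

Ag2CrO4(s) ⇌ 2 Ag^+(aq) + CrO4^2-(aq)
Ksp = [Ag^+]^2[CrO4^2-]
Precipitation begins when Q = Ksp. With [Ag^+] = 0.0307 M:
1.36 × 10^-12 = (0.0307)^2 × [CrO4^2-]
[CrO4^2-] = (1.36 × 10^-12 / 9.425 x 10^-4) = 1.44 × 10^-9 M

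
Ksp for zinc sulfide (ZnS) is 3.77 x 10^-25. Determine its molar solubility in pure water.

s = 6.14e-13 M

ZnS(s) ⇌ Zn^2+(aq) + S^2-(aq)
Ksp = [Zn^2+][S^2-]
For each mole of ZnS that dissolves: [Zn^2+] = s, [S^2-] = s.
Ksp = (s)(s) = s^2
s = (3.77 x 10^-25)^(1/2) = 6.14 × 10^-13 M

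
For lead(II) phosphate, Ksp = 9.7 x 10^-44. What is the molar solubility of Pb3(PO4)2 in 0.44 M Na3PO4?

2.6 × 10^-15 M

Pb3(PO4)2(s) ⇌ 3 Pb^2+(aq) + 2 PO4^3-(aq)
Ksp = [Pb^2+]^3[PO4^3-]^2
Let s = moles of Pb3(PO4)2 that dissolve per litre. [Pb^2+] = 3s, [PO4^3-] = 0.44 + 2s ≈ 0.44 (Ksp is small, so little additional dissolves).
Ksp ≈ (3s)^3 × (0.44)^2
s = 2.6 × 10^-15 M
Check: 2s = 5.3 x 10^-15 ≪ 0.44, so the approximation is valid.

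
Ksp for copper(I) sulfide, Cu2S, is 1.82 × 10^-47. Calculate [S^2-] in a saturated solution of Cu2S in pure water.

Cu2S(s) <=> 2 Cu^+ + S^2-
Ksp = [Cu^+]^2[S^2-]
With molar solubility s: [Cu^+] = 2s, [S^2-] = s.
Ksp = (2s)^2s = 4s^3
s = (1.82 × 10^-47 / 4)^(1/3) = 1.657 × 10^-16 M
[S^2-] = s = 1.66 × 10^-16 M

[S^2-] ≈ 1.66e-16 M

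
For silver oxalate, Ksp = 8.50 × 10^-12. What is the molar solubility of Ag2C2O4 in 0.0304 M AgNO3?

9.20 × 10^-9 M

Ag2C2O4(s) <=> 2 Ag^+(aq) + C2O4^2-(aq)
Ksp = [Ag^+]^2[C2O4^2-]
If s mol/L dissolves here, [Ag^+] = 0.0304 + 2s ≈ 0.0304, [C2O4^2-] = s (Ksp is small, so little additional dissolves).
Ksp ≈ (0.0304)^2 × s
s = 9.20 x 10^-9 M
Check: 2s = 1.8 x 10^-8 ≪ 0.0304, so the approximation is valid.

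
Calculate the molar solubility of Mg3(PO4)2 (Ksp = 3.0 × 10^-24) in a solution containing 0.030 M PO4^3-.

Mg3(PO4)2(s) <=> 3 Mg^2+(aq) + 2 PO4^3-(aq)
Ksp = [Mg^2+]^3[PO4^3-]^2
If s mol/L dissolves here, [Mg^2+] = 3s, [PO4^3-] = 0.030 + 2s ≈ 0.030 (since the PO4^3- already present dominates).
Ksp ≈ (3s)^3 × (0.030)^2
s = 5.0 × 10^-8 M
Check: 2s = 1.0 × 10^-7 ≪ 0.030, so the approximation is valid.

5.0 × 10^-8 M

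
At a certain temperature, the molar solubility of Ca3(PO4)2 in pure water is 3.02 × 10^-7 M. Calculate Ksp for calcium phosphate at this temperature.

Ksp ≈ 2.71 × 10^-31

Ca3(PO4)2(s) <=> 3 Ca^2+ + 2 PO4^3-
With molar solubility s: [Ca^2+] = 3s, [PO4^3-] = 2s.
Ksp = [Ca^2+]^3[PO4^3-]^2
Substituting: Ksp = (3s)^3(2s)^2 = 108s^5
Ksp = 108 × (3.02 x 10^-7)^5 = 2.71 × 10^-31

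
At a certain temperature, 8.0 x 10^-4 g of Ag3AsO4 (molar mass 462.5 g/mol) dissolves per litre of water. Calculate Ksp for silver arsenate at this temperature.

Molar solubility s = (8.0 x 10^-4 g/L) / (462.5 g/mol) = 1.73 × 10^-6 M.
Ag3AsO4(s) <=> 3 Ag^+ + AsO4^3-
With molar solubility s: [Ag^+] = 3s, [AsO4^3-] = s.
Ksp = [Ag^+]^3[AsO4^3-]
So Ksp = (3s)^3 × s = 27s^4
Ksp = 27 × (1.73 x 10^-6)^4 = 2.4 × 10^-22

Ksp = 2.4 x 10^-22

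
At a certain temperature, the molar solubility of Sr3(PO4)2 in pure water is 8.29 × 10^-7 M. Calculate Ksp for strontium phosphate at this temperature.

Sr3(PO4)2(s) ⇌ 3 Sr^2+(aq) + 2 PO4^3-(aq)
For each mole of Sr3(PO4)2 that dissolves: [Sr^2+] = 3s, [PO4^3-] = 2s.
Ksp = [Sr^2+]^3[PO4^3-]^2
So Ksp = (3s)^3 × (2s)^2 = 108s^5
Ksp = 108 × (8.29 x 10^-7)^5 = 4.23 x 10^-29

Ksp ≈ 4.23 × 10^-29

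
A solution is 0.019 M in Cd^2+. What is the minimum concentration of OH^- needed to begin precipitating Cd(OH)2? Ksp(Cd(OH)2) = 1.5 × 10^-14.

Cd(OH)2(s) ⇌ Cd^2+(aq) + 2 OH^-(aq)
Ksp = [Cd^2+][OH^-]^2
Precipitation begins when Q = Ksp. With [Cd^2+] = 0.019 M:
1.5 × 10^-14 = (0.019) × [OH^-]^2
[OH^-] = (1.5 × 10^-14 / 1.9 × 10^-2)^(1/2) = 8.9 × 10^-7 M

[OH^-] = 8.9 × 10^-7 M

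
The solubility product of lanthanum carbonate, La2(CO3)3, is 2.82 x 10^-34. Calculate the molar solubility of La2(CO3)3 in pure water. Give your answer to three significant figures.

s ≈ 7.64e-8 M

La2(CO3)3(s) ⇌ 2 La^3+ + 3 CO3^2-
Ksp = [La^3+]^2[CO3^2-]^3
With molar solubility s: [La^3+] = 2s, [CO3^2-] = 3s.
Substituting: Ksp = (2s)^2(3s)^3 = 108s^5
Solving, s = (2.82 x 10^-34/108)^(1/5) = 7.64 × 10^-8 M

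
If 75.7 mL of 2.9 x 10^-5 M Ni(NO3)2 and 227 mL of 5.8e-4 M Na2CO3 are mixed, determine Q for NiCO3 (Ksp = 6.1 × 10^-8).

3.2e-9

Total volume = 75.7 + 227 = 302.7 mL.
[Ni^2+] = 2.9 x 10^-5 × (75.7/302.7) = 7.25 × 10^-6 M
[CO3^2-] = 5.8 × 10^-4 × (227/302.7) = 4.35 × 10^-4 M
NiCO3(s) <=> Ni^2+(aq) + CO3^2-(aq), so Q = [Ni^2+][CO3^2-]
Q = (7.25 × 10^-6)(4.35 x 10^-4) = 3.2 x 10^-9
Q < Ksp, so no precipitate of NiCO3 forms.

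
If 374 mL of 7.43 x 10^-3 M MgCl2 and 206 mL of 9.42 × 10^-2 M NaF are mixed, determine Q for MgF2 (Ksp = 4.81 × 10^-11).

Total volume = 374 + 206 = 580 mL.
[Mg^2+] = 7.43 × 10^-3 × (374/580) = 4.791 x 10^-3 M
[F^-] = 9.42 × 10^-2 × (206/580) = 3.346 × 10^-2 M
MgF2(s) ⇌ Mg^2+(aq) + 2 F^-(aq), so Q = [Mg^2+][F^-]^2
Q = (4.791 x 10^-3)(3.346 x 10^-2)^2 = 5.36 × 10^-6
Q > Ksp, so MgF2 will precipitate.

5.36e-6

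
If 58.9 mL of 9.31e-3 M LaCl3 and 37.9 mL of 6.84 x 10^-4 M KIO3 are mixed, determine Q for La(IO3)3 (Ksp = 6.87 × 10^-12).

Total volume = 58.9 + 37.9 = 96.8 mL.
[La^3+] = 9.31 × 10^-3 × (58.9/96.8) = 5.665 × 10^-3 M
[IO3^-] = 6.84 × 10^-4 × (37.9/96.8) = 2.678 x 10^-4 M
La(IO3)3(s) ⇌ La^3+ + 3 IO3^-, so Q = [La^3+][IO3^-]^3
Q = (5.665 x 10^-3)(2.678 x 10^-4)^3 = 1.09 × 10^-13
Q < Ksp, so no precipitate of La(IO3)3 forms.

1.09 x 10^-13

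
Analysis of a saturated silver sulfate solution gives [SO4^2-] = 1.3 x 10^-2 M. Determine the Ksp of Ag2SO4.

Ag2SO4(s) <=> 2 Ag^+ + SO4^2-
Stoichiometry gives [Ag^+] = (2/1)[SO4^2-] = 2.60 × 10^-2 M.
Ksp = [Ag^+]^2[SO4^2-]
Ksp = (2.60 × 10^-2)^2 × 1.3 × 10^-2 = 8.8 x 10^-6

Ksp ≈ 8.8e-6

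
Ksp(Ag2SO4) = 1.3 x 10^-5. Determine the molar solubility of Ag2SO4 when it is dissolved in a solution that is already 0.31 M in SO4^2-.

s ≈ 3.2 × 10^-3 M

Ag2SO4(s) ⇌ 2 Ag^+ + SO4^2-
Ksp = [Ag^+]^2[SO4^2-]
If s mol/L dissolves here, [Ag^+] = 2s, [SO4^2-] = 0.31 + s ≈ 0.31 (common-ion effect: SO4^2- is already 0.31 M).
Ksp ≈ (2s)^2 × 0.31
s = 3.2 x 10^-3 M
Check: s = 3.2 x 10^-3 ≪ 0.31, so the approximation is valid.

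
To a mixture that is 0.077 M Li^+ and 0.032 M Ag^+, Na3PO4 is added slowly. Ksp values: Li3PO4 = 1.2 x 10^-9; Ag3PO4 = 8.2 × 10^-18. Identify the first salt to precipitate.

Ag3PO4

Each salt begins to precipitate when Q = Ksp, i.e. when [PO4^3-] reaches its threshold.
For Li3PO4: 1.2 x 10^-9 = (0.077)^3 × [PO4^3-]  ⇒  [PO4^3-] = 2.6 × 10^-6 M.
For Ag3PO4: 8.2 × 10^-18 = (0.032)^3 × [PO4^3-]  ⇒  [PO4^3-] = 2.5 x 10^-13 M.
The salt with the lower threshold [PO4^3-] precipitates first: Ag3PO4.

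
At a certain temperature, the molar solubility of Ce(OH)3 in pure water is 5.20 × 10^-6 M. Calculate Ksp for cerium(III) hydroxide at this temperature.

Ce(OH)3(s) ⇌ Ce^3+ + 3 OH^-
Let s = molar solubility. Then [Ce^3+] = s and [OH^-] = 3s.
Ksp = [Ce^3+][OH^-]^3
Substituting: Ksp = s(3s)^3 = 27s^4
With s = 5.20 x 10^-6: Ksp = 1.97 × 10^-20

Ksp ≈ 1.97 x 10^-20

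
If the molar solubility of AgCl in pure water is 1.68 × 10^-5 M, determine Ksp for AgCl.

AgCl(s) ⇌ Ag^+ + Cl^-
If s mol/L of AgCl dissolves, [Ag^+] = s and [Cl^-] = s.
Ksp = [Ag^+][Cl^-]
Ksp = (s)(s) = s^2
With s = 1.68 × 10^-5: Ksp = 2.82 × 10^-10

Ksp = 2.82 x 10^-10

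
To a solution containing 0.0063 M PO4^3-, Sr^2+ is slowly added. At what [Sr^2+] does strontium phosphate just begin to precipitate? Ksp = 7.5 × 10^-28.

Sr3(PO4)2(s) <=> 3 Sr^2+(aq) + 2 PO4^3-(aq)
Ksp = [Sr^2+]^3[PO4^3-]^2
Precipitation begins when Q = Ksp. With [PO4^3-] = 0.0063 M:
7.5 × 10^-28 = (0.0063)^2 × [Sr^2+]^3
[Sr^2+] = (7.5 × 10^-28 / 3.97 × 10^-5)^(1/3) = 2.7 x 10^-8 M

[Sr^2+] = 2.7e-8 M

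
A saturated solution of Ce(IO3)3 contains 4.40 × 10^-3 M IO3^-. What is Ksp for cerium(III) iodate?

Ksp ≈ 1.25e-10

Ce(IO3)3(s) ⇌ Ce^3+ + 3 IO3^-
Stoichiometry gives [Ce^3+] = (1/3)[IO3^-] = 1.467 x 10^-3 M.
Ksp = [Ce^3+][IO3^-]^3
Ksp = 1.467 × 10^-3 × (4.40 x 10^-3)^3 = 1.25 × 10^-10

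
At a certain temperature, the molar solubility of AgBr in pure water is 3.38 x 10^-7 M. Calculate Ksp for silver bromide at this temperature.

Ksp = 1.14 × 10^-13

AgBr(s) <=> Ag^+ + Br^-
With molar solubility s: [Ag^+] = s, [Br^-] = s.
Ksp = [Ag^+][Br^-]
Ksp = s^2
With s = 3.38 × 10^-7: Ksp = 1.14 × 10^-13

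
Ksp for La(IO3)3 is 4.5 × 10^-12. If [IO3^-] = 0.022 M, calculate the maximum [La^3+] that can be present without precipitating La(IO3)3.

4.2 × 10^-7 M

La(IO3)3(s) ⇌ La^3+ + 3 IO3^-
Ksp = [La^3+][IO3^-]^3
Precipitation begins when Q = Ksp. With [IO3^-] = 0.022 M:
4.5 × 10^-12 = (0.022)^3 × [La^3+]
[La^3+] = (4.5 × 10^-12 / 1.06 × 10^-5) = 4.2 x 10^-7 M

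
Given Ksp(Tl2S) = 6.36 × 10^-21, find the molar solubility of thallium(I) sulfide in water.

1.17 × 10^-7 M

Tl2S(s) ⇌ 2 Tl^+(aq) + S^2-(aq)
Ksp = [Tl^+]^2[S^2-]
With molar solubility s: [Tl^+] = 2s, [S^2-] = s.
Ksp = (2s)^2s = 4s^3
Solving, s = (6.36 × 10^-21/4)^(1/3) = 1.17 × 10^-7 M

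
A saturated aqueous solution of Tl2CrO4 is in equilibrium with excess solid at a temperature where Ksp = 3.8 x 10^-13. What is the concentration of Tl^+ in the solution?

Tl2CrO4(s) <=> 2 Tl^+(aq) + CrO4^2-(aq)
Ksp = [Tl^+]^2[CrO4^2-]
With molar solubility s: [Tl^+] = 2s, [CrO4^2-] = s.
Ksp = (2s)^2s = 4s^3
s = (3.8 x 10^-13 / 4)^(1/3) = 4.56 × 10^-5 M
[Tl^+] = 2s = 9.1 x 10^-5 M

9.1 × 10^-5 M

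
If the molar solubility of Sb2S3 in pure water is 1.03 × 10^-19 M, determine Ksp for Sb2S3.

Ksp ≈ 1.25 × 10^-93

Sb2S3(s) <=> 2 Sb^3+ + 3 S^2-
Let s = molar solubility. Then [Sb^3+] = 2s and [S^2-] = 3s.
Ksp = [Sb^3+]^2[S^2-]^3
So Ksp = (2s)^2 × (3s)^3 = 108s^5
With s = 1.03 × 10^-19: Ksp = 1.25 × 10^-93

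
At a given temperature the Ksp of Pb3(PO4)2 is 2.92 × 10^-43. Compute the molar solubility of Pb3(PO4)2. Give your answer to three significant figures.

1.22 × 10^-9 M

Pb3(PO4)2(s) <=> 3 Pb^2+(aq) + 2 PO4^3-(aq)
Ksp = [Pb^2+]^3[PO4^3-]^2
Let s = molar solubility. Then [Pb^2+] = 3s and [PO4^3-] = 2s.
Ksp = (3s)^3(2s)^2 = 108s^5
s^5 = 2.92 × 10^-43 / 108, so s = 1.22 × 10^-9 M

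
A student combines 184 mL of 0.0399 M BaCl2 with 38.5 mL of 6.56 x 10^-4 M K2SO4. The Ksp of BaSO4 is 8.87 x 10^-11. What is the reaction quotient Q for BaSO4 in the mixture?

Total volume = 184 + 38.5 = 222.5 mL.
[Ba^2+] = 3.99 × 10^-2 × (184/222.5) = 3.300 × 10^-2 M
[SO4^2-] = 6.56 × 10^-4 × (38.5/222.5) = 1.135 × 10^-4 M
BaSO4(s) <=> Ba^2+ + SO4^2-, so Q = [Ba^2+][SO4^2-]
Q = (3.300 × 10^-2)(1.135 x 10^-4) = 3.75 x 10^-6
Q > Ksp, so BaSO4 will precipitate.

Q ≈ 3.75e-6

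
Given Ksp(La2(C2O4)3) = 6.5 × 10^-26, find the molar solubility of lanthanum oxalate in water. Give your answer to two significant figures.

s = 3.6 × 10^-6 M

La2(C2O4)3(s) ⇌ 2 La^3+(aq) + 3 C2O4^2-(aq)
Ksp = [La^3+]^2[C2O4^2-]^3
Let s = molar solubility. Then [La^3+] = 2s and [C2O4^2-] = 3s.
Substituting: Ksp = (2s)^2(3s)^3 = 108s^5
s^5 = 6.5 × 10^-26 / 108, so s = 3.6 x 10^-6 M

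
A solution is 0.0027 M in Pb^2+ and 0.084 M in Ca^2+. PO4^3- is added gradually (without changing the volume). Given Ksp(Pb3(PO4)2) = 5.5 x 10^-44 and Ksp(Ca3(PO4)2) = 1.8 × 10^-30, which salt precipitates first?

Pb3(PO4)2

Precipitation of each salt starts when its ion product equals its Ksp.
For Pb3(PO4)2: 5.5 x 10^-44 = (0.0027)^3 × [PO4^3-]^2  ⇒  [PO4^3-] = 1.7 × 10^-18 M.
For Ca3(PO4)2: 1.8 × 10^-30 = (0.084)^3 × [PO4^3-]^2  ⇒  [PO4^3-] = 5.5 × 10^-14 M.
The salt with the lower threshold [PO4^3-] precipitates first: Pb3(PO4)2.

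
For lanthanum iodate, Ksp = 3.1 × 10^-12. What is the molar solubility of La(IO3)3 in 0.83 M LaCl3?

s ≈ 5.2 × 10^-5 M

La(IO3)3(s) <=> La^3+(aq) + 3 IO3^-(aq)
Ksp = [La^3+][IO3^-]^3
Let s be the molar solubility in this solution. [La^3+] = 0.83 + s ≈ 0.83, [IO3^-] = 3s (common-ion effect: La^3+ is already 0.83 M).
Ksp ≈ 0.83 × (3s)^3
s = 5.2 × 10^-5 M
Check: s = 5.2 × 10^-5 ≪ 0.83, so the approximation is valid.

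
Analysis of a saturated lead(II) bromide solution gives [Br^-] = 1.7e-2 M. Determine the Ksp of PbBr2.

PbBr2(s) <=> Pb^2+ + 2 Br^-
Stoichiometry gives [Pb^2+] = (1/2)[Br^-] = 8.50 × 10^-3 M.
Ksp = [Pb^2+][Br^-]^2
Ksp = 8.50 × 10^-3 × (1.7 × 10^-2)^2 = 2.5 × 10^-6

Ksp ≈ 2.5e-6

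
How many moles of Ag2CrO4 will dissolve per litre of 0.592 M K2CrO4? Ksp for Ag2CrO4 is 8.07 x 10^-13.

Ag2CrO4(s) <=> 2 Ag^+ + CrO4^2-
Ksp = [Ag^+]^2[CrO4^2-]
If s mol/L dissolves here, [Ag^+] = 2s, [CrO4^2-] = 0.592 + s ≈ 0.592 (Ksp is small, so little additional dissolves).
Ksp ≈ (2s)^2 × 0.592
s = 5.84 × 10^-7 M
Check: s = 5.8 × 10^-7 ≪ 0.592, so the approximation is valid.

s ≈ 5.84 x 10^-7 M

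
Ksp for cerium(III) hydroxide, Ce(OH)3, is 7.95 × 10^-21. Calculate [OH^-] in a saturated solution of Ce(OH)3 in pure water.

Ce(OH)3(s) <=> Ce^3+(aq) + 3 OH^-(aq)
Ksp = [Ce^3+][OH^-]^3
If s mol/L of Ce(OH)3 dissolves, [Ce^3+] = s and [OH^-] = 3s.
Ksp = s(3s)^3 = 27s^4
Solving, s = (7.95 × 10^-21/27)^(1/4) = 4.142 × 10^-6 M
[OH^-] = 3s = 1.24 x 10^-5 M

[OH^-] = 1.24e-5 M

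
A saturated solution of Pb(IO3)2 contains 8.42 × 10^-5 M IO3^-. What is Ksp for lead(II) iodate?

Ksp ≈ 2.98 x 10^-13

Pb(IO3)2(s) ⇌ Pb^2+ + 2 IO3^-
Stoichiometry gives [Pb^2+] = (1/2)[IO3^-] = 4.210 × 10^-5 M.
Ksp = [Pb^2+][IO3^-]^2
Ksp = 4.210 × 10^-5 × (8.42 × 10^-5)^2 = 2.98 × 10^-13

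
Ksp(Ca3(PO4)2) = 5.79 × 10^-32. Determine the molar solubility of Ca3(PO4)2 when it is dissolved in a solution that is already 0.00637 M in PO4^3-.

s = 3.75 × 10^-10 M

Ca3(PO4)2(s) <=> 3 Ca^2+(aq) + 2 PO4^3-(aq)
Ksp = [Ca^2+]^3[PO4^3-]^2
Let s be the molar solubility in this solution. [Ca^2+] = 3s, [PO4^3-] = 0.00637 + 2s ≈ 0.00637 (common-ion effect: PO4^3- is already 0.00637 M).
Ksp ≈ (3s)^3 × (0.00637)^2
s = 3.75 x 10^-10 M
Check: 2s = 7.5 x 10^-10 ≪ 0.00637, so the approximation is valid.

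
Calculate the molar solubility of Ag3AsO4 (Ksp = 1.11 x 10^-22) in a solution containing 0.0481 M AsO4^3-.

s = 4.40 × 10^-8 M

Ag3AsO4(s) <=> 3 Ag^+(aq) + AsO4^3-(aq)
Ksp = [Ag^+]^3[AsO4^3-]
Let s = moles of Ag3AsO4 that dissolve per litre. [Ag^+] = 3s, [AsO4^3-] = 0.0481 + s ≈ 0.0481 (common-ion effect: AsO4^3- is already 0.0481 M).
Ksp ≈ (3s)^3 × 0.0481
s = 4.40 x 10^-8 M
Check: s = 4.4 × 10^-8 ≪ 0.0481, so the approximation is valid.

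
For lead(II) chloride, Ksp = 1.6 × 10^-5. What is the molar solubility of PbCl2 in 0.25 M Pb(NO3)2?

s ≈ 4.0 × 10^-3 M

PbCl2(s) ⇌ Pb^2+(aq) + 2 Cl^-(aq)
Ksp = [Pb^2+][Cl^-]^2
Let s be the molar solubility in this solution. [Pb^2+] = 0.25 + s ≈ 0.25, [Cl^-] = 2s (Ksp is small, so little additional dissolves).
Ksp ≈ 0.25 × (2s)^2
s = 4.0 × 10^-3 M
Check: s = 4.0 x 10^-3 ≪ 0.25, so the approximation is valid.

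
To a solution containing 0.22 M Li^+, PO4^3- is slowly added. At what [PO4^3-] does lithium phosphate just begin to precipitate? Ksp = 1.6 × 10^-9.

1.5 × 10^-7 M

Li3PO4(s) ⇌ 3 Li^+(aq) + PO4^3-(aq)
Ksp = [Li^+]^3[PO4^3-]
Precipitation begins when Q = Ksp. With [Li^+] = 0.22 M:
1.6 × 10^-9 = (0.22)^3 × [PO4^3-]
[PO4^3-] = (1.6 × 10^-9 / 1.06 x 10^-2) = 1.5 x 10^-7 M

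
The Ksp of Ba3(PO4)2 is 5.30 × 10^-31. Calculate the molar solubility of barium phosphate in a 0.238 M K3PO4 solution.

Ba3(PO4)2(s) ⇌ 3 Ba^2+(aq) + 2 PO4^3-(aq)
Ksp = [Ba^2+]^3[PO4^3-]^2
If s mol/L dissolves here, [Ba^2+] = 3s, [PO4^3-] = 0.238 + 2s ≈ 0.238 (Ksp is small, so little additional dissolves).
Ksp ≈ (3s)^3 × (0.238)^2
s = 7.02 x 10^-11 M
Check: 2s = 1.4 × 10^-10 ≪ 0.238, so the approximation is valid.

7.02 × 10^-11 M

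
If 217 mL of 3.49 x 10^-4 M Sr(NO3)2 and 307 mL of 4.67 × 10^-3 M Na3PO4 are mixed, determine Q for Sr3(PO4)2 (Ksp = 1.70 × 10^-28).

Total volume = 217 + 307 = 524 mL.
[Sr^2+] = 3.49 x 10^-4 × (217/524) = 1.445 × 10^-4 M
[PO4^3-] = 4.67 × 10^-3 × (307/524) = 2.736 × 10^-3 M
Sr3(PO4)2(s) ⇌ 3 Sr^2+ + 2 PO4^3-, so Q = [Sr^2+]^3[PO4^3-]^2
Q = (1.445 x 10^-4)^3(2.736 × 10^-3)^2 = 2.26 x 10^-17
Q > Ksp, so Sr3(PO4)2 will precipitate.

Q = 2.26 x 10^-17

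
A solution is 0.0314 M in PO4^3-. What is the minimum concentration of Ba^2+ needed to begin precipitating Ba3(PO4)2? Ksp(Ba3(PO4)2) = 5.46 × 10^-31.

Ba3(PO4)2(s) ⇌ 3 Ba^2+(aq) + 2 PO4^3-(aq)
Ksp = [Ba^2+]^3[PO4^3-]^2
Precipitation begins when Q = Ksp. With [PO4^3-] = 0.0314 M:
5.46 × 10^-31 = (0.0314)^2 × [Ba^2+]^3
[Ba^2+] = (5.46 × 10^-31 / 9.860 × 10^-4)^(1/3) = 8.21 × 10^-10 M

[Ba^2+] ≈ 8.21 x 10^-10 M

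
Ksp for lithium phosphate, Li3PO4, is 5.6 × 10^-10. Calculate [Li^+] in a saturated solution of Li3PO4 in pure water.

Li3PO4(s) <=> 3 Li^+(aq) + PO4^3-(aq)
Ksp = [Li^+]^3[PO4^3-]
For each mole of Li3PO4 that dissolves: [Li^+] = 3s, [PO4^3-] = s.
Ksp = (3s)^3s = 27s^4
s^4 = 5.6 × 10^-10 / 27, so s = 2.13 x 10^-3 M
[Li^+] = 3s = 6.4 × 10^-3 M

6.4 × 10^-3 M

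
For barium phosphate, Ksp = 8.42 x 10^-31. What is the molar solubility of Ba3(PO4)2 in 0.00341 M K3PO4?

1.39 x 10^-9 M

Ba3(PO4)2(s) ⇌ 3 Ba^2+(aq) + 2 PO4^3-(aq)
Ksp = [Ba^2+]^3[PO4^3-]^2
Let s = moles of Ba3(PO4)2 that dissolve per litre. [Ba^2+] = 3s, [PO4^3-] = 0.00341 + 2s ≈ 0.00341 (common-ion effect: PO4^3- is already 0.00341 M).
Ksp ≈ (3s)^3 × (0.00341)^2
s = 1.39 × 10^-9 M
Check: 2s = 2.8 x 10^-9 ≪ 0.00341, so the approximation is valid.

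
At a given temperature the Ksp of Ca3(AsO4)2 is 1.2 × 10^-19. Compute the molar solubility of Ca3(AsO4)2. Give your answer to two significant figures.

s = 6.4 × 10^-5 M

Ca3(AsO4)2(s) <=> 3 Ca^2+ + 2 AsO4^3-
Ksp = [Ca^2+]^3[AsO4^3-]^2
If s mol/L of Ca3(AsO4)2 dissolves, [Ca^2+] = 3s and [AsO4^3-] = 2s.
So Ksp = (3s)^3 × (2s)^2 = 108s^5
s^5 = 1.2 × 10^-19 / 108, so s = 6.4 × 10^-5 M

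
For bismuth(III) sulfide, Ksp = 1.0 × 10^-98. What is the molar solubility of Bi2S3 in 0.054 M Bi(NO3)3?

5.0 × 10^-33 M

Bi2S3(s) <=> 2 Bi^3+(aq) + 3 S^2-(aq)
Ksp = [Bi^3+]^2[S^2-]^3
If s mol/L dissolves here, [Bi^3+] = 0.054 + 2s ≈ 0.054, [S^2-] = 3s (common-ion effect: Bi^3+ is already 0.054 M).
Ksp ≈ (0.054)^2 × (3s)^3
s = 5.0 x 10^-33 M
Check: 2s = 1.0 × 10^-32 ≪ 0.054, so the approximation is valid.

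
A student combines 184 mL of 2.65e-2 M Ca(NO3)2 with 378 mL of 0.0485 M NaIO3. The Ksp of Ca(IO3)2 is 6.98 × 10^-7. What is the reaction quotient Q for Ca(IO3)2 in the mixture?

9.23e-6

Total volume = 184 + 378 = 562 mL.
[Ca^2+] = 2.65 × 10^-2 × (184/562) = 8.676 x 10^-3 M
[IO3^-] = 4.85 x 10^-2 × (378/562) = 3.262 × 10^-2 M
Ca(IO3)2(s) ⇌ Ca^2+(aq) + 2 IO3^-(aq), so Q = [Ca^2+][IO3^-]^2
Q = (8.676 x 10^-3)(3.262 × 10^-2)^2 = 9.23 x 10^-6
Q > Ksp, so Ca(IO3)2 will precipitate.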